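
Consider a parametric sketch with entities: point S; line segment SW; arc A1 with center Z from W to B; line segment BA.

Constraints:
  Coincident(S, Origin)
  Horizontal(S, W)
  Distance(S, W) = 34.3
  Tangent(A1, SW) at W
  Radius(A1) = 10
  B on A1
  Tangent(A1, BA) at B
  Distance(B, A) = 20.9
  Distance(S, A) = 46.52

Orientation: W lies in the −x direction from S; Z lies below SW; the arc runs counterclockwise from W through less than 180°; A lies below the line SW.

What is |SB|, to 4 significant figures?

45.52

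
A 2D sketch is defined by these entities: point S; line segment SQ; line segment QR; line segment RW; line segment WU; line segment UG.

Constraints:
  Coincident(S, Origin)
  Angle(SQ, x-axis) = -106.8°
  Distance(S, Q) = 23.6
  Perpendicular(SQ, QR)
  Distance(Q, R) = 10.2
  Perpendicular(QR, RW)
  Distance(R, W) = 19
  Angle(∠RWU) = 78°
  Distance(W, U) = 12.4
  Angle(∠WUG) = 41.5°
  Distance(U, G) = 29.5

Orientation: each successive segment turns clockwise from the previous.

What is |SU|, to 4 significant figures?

7.433

S is at the origin; SQ runs at -106.8° with length 23.6, so Q = (-6.821, -22.59). SQ ⟂ QR, so QR runs at 163.2°; with |QR| = 10.2, R = (-16.59, -19.64). QR is perpendicular to RW, so RW runs at 73.20°; with |RW| = 19.0, W = (-11.09, -1.456). ∠RWU = 78.0° gives WU at -28.80° from the x-axis; with |WU| = 12.4, U = (-0.2280, -7.429). Then |SU| = |U − S| = 7.433.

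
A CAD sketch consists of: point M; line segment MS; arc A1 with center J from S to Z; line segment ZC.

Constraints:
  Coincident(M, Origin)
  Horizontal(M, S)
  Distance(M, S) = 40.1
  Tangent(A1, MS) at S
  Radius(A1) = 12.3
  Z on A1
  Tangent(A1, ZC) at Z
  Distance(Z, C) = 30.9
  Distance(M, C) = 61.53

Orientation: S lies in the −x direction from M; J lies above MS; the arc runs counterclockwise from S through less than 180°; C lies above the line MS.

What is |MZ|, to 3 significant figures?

33.6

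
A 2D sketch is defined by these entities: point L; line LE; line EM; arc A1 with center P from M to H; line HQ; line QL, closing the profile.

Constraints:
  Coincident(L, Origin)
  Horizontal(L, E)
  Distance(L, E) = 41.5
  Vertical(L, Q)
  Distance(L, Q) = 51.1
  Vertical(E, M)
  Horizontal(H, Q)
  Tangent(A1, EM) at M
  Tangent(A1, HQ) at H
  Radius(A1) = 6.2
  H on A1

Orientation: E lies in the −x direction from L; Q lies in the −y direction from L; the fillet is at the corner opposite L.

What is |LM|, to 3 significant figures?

61.1

The virtual corner opposite L is at (-41.5, -51.1). A1 meets EM tangentially, so PM is at right angles to EM and the tangent condition forces PH to be normal to HQ, with radius 6.2, so the center P sits 6.2 in from both sides at P = (-35.3, -44.9). That places the tangent points at M = (-41.5, -44.9) on EM and H = (-35.3, -51.1) on HQ. Then |LM| = |M − L| = 61.1.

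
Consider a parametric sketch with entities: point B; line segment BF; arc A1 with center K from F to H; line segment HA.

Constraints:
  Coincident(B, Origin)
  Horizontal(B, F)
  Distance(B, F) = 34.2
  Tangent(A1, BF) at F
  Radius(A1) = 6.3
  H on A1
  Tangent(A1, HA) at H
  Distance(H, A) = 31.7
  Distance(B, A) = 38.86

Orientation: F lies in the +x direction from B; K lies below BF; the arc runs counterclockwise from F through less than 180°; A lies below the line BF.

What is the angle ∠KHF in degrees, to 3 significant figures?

54.3°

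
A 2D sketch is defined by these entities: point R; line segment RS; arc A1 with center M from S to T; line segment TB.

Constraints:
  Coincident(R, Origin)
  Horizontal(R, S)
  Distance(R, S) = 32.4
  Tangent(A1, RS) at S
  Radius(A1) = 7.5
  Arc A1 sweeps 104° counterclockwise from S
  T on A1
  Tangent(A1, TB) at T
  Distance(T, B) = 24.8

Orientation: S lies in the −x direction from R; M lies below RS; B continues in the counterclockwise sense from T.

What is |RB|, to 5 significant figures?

47.416

On A1, S sits at bearing 90° from M; a 104° counterclockwise sweep puts T at bearing 194°, so T = M + 7.5·(cos 194°, sin 194°) = (-39.677, -9.3144). Since A1 is tangent to TB there, MT ⟂ TB, so TB runs along (−sin 194°, cos 194°); with |TB| = 24.8, B = (-33.678, -33.378). Then |RB| = |B − R| = 47.416.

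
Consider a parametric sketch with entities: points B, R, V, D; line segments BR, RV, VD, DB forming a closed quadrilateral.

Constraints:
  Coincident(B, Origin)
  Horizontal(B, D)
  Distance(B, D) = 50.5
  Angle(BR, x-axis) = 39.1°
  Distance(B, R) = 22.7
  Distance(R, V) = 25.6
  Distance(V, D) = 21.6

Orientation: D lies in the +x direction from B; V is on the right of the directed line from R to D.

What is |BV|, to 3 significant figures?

31.4

Checks: |RV| = 25.60 ✓; |VD| = 21.60 ✓.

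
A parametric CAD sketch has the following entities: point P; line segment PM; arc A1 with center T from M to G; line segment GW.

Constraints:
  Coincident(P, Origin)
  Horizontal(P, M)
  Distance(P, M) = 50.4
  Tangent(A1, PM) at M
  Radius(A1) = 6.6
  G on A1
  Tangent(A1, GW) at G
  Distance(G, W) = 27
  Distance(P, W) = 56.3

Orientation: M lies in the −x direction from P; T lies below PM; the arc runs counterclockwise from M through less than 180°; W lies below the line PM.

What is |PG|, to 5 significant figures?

57.159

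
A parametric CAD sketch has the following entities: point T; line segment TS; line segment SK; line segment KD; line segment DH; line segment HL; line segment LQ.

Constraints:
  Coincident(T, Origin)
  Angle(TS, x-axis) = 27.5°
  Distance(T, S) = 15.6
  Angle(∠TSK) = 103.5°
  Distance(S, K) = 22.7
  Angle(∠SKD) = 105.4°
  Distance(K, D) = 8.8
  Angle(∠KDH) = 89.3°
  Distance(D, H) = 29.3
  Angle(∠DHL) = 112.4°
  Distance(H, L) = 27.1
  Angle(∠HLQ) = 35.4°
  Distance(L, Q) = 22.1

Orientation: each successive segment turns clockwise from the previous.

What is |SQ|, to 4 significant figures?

1.714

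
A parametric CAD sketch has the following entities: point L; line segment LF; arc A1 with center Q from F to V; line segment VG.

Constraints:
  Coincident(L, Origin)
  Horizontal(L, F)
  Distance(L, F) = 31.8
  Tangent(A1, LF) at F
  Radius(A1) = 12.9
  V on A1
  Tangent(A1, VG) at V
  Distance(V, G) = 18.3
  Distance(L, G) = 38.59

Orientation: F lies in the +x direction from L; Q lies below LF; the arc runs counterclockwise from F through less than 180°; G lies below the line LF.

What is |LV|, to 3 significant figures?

23.7

Checks: |QV| = 12.90 ✓; ∠(QV, VG) = 90.00° ✓; |VG| = 18.30 ✓; |LG| = 38.59 ✓.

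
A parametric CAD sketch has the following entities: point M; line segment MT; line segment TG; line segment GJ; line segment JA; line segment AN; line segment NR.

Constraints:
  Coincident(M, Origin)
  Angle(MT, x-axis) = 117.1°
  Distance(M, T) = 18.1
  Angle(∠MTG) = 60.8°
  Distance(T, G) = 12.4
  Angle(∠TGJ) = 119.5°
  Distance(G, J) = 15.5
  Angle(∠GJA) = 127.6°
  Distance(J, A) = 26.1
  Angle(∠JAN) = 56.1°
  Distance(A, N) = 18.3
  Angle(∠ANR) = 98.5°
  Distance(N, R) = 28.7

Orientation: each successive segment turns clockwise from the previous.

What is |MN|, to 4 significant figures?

11.03

∠GJA = 127.6° gives JA at -115.0° from the x-axis; with |JA| = 26.1, A = (0.2491, -21.76). ∠JAN = 56.1° gives AN at 121.1° from the x-axis; with |AN| = 18.3, N = (-9.203, -6.088). Then |MN| = |N − M| = 11.03.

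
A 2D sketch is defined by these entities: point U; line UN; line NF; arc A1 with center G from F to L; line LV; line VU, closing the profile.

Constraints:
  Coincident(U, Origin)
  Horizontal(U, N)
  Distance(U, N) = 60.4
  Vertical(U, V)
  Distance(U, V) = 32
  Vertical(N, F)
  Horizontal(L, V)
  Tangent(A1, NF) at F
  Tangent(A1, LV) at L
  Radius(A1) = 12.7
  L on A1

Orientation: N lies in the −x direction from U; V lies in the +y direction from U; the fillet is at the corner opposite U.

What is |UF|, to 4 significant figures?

63.41

The virtual corner opposite U is at (-60.40, 32.00). Tangency of A1 to NF means the radius GF is perpendicular to NF and tangency of A1 to LV means the radius GL is perpendicular to LV, with radius 12.7, so the center G sits 12.7 in from both sides at G = (-47.70, 19.30). That places the tangent points at F = (-60.40, 19.30) on NF and L = (-47.70, 32.00) on LV. Then |UF| = |F − U| = 63.41.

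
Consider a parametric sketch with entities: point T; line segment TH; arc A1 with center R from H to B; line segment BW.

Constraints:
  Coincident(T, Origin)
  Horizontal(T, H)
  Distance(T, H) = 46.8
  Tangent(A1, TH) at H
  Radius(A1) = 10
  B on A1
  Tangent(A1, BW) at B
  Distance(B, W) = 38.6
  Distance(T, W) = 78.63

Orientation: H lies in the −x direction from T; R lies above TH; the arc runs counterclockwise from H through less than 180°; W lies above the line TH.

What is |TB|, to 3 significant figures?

42.4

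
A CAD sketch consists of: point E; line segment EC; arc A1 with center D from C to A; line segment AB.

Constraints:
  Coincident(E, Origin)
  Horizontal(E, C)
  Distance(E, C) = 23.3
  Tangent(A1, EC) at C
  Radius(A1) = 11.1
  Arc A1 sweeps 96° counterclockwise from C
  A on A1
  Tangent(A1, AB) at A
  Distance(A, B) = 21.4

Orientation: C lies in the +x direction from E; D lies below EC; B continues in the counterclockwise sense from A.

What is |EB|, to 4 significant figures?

36.54

E is at the origin; EC is horizontal with |EC| = 23.3 and C on the +x side, so C = (23.30, 0.000). A1 meets EC tangentially, so DC is at right angles to EC, so D = C + (0, -11.1) = (23.30, -11.10). On A1, C sits at bearing 90° from D; a 96° counterclockwise sweep puts A at bearing 186°, so A = D + 11.1·(cos 186°, sin 186°) = (12.26, -12.26). The tangent condition forces DA to be normal to AB, so AB runs along (−sin 186°, cos 186°); with |AB| = 21.4, B = (14.50, -33.54). Then |EB| = |B − E| = 36.54.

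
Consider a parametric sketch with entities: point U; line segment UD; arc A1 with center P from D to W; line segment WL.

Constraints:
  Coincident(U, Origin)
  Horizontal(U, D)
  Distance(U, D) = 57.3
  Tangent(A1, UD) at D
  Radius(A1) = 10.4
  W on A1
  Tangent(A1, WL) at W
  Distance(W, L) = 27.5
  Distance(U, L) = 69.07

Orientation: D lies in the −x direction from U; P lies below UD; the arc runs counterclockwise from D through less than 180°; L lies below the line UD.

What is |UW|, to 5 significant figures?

68.441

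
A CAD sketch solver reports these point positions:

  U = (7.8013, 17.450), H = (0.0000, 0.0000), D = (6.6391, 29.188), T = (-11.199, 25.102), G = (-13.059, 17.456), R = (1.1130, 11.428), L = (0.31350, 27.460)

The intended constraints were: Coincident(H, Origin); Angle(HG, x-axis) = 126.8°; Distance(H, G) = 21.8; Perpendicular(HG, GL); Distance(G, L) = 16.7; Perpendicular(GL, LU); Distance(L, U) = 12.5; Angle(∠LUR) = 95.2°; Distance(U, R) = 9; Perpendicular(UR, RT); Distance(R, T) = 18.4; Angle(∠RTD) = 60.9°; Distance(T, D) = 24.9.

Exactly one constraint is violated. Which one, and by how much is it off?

Distance(T, D) = 24.9 — off by 6.60.

H = (0.00, 0.00) ✓; HG at 126.8° ✓; |HG| = 21.80 ✓; ∠(HG, GL) = 90.00° ✓; |GL| = 16.70 ✓; ∠(GL, LU) = 90.00° ✓; |LU| = 12.50 ✓; ∠LUR = 95.20° ✓; |UR| = 9.000 ✓; ∠(UR, RT) = 90.00° ✓; |RT| = 18.40 ✓; ∠RTD = 60.90° ✓; |TD| = 18.30 ✗.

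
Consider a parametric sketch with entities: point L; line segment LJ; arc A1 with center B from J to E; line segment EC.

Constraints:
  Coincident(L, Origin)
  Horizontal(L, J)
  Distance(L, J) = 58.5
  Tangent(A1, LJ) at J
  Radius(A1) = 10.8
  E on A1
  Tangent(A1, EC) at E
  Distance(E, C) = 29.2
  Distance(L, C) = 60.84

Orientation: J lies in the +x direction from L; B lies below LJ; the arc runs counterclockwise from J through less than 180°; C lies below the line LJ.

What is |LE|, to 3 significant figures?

48.8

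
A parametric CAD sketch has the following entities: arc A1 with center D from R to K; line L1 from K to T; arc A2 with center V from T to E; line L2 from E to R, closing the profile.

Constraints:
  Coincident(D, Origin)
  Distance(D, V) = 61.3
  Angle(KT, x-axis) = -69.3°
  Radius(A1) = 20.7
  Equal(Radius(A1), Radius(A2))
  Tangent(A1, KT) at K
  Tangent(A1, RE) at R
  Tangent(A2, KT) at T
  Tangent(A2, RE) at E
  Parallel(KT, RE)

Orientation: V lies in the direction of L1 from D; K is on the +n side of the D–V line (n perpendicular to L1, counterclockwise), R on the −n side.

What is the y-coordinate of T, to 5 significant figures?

-50.026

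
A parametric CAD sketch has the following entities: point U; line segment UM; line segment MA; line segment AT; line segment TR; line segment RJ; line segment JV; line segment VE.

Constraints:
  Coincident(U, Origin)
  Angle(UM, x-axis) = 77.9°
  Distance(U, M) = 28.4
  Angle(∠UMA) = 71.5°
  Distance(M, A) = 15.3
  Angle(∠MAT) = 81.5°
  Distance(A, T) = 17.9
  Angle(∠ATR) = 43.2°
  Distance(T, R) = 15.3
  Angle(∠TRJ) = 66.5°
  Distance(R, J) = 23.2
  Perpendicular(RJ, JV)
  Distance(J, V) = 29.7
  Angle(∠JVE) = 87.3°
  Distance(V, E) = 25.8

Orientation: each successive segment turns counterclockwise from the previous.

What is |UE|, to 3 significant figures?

6.95

U is at the origin; UM runs at 77.9° with length 28.4, so M = (5.95, 27.8). ∠UMA = 71.5° gives MA at -174° from the x-axis; with |MA| = 15.3, A = (-9.25, 26.1). ∠MAT = 81.5° gives AT at -75.1° from the x-axis; with |AT| = 17.9, T = (-4.65, 8.77). ∠ATR = 43.2° gives TR at 61.7° from the x-axis; with |TR| = 15.3, R = (2.60, 22.2). ∠TRJ = 66.5° gives RJ at 175° from the x-axis; with |RJ| = 23.2, J = (-20.5, 24.2). The perpendicularity gives JV at right angles to RJ, so JV runs at -94.8°; with |JV| = 29.7, V = (-23.0, -5.42). ∠JVE = 87.3° gives VE at -2.10° from the x-axis; with |VE| = 25.8, E = (2.78, -6.36). Then |UE| = |E − U| = 6.95.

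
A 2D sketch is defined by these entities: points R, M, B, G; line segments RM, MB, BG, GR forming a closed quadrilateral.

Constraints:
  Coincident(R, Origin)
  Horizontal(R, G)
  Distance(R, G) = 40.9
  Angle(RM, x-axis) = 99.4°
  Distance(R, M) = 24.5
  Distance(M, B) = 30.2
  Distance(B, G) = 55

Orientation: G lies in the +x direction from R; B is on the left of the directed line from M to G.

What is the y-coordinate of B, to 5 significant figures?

48.162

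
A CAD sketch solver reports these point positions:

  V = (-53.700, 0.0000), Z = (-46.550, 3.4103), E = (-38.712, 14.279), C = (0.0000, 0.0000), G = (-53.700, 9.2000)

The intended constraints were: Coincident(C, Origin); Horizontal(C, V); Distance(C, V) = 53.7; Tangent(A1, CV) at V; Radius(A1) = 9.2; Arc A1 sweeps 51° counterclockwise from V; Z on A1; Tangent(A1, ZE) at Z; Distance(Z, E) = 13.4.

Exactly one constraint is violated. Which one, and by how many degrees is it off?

Tangent(A1, ZE) at Z — off by 3.20°.

C = (0.00, 0.00) ✓; C.y = 0.00, V.y = 0.00 ✓; |CV| = 53.70 ✓; ∠(GV, VC) = 90.00° ✓; |GV| = 9.200 ✓; bearing(G→Z) − bearing(G→V) = 51.00° ✓; |GZ| = 9.200 ✓; ∠(GZ, ZE) = 86.80° ✗; |ZE| = 13.40 ✓.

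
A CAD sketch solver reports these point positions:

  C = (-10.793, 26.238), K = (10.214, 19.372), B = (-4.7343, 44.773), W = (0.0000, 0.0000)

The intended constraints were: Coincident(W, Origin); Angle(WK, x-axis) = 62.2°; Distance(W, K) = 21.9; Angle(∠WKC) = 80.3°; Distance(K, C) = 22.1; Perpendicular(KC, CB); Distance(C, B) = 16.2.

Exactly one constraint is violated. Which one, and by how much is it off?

Distance(C, B) = 16.2 — off by 3.30.

W = (0.00, 0.00) ✓; WK at 62.20° ✓; |WK| = 21.90 ✓; ∠WKC = 80.30° ✓; |KC| = 22.10 ✓; ∠(KC, CB) = 90.00° ✓; |CB| = 19.50 ✗.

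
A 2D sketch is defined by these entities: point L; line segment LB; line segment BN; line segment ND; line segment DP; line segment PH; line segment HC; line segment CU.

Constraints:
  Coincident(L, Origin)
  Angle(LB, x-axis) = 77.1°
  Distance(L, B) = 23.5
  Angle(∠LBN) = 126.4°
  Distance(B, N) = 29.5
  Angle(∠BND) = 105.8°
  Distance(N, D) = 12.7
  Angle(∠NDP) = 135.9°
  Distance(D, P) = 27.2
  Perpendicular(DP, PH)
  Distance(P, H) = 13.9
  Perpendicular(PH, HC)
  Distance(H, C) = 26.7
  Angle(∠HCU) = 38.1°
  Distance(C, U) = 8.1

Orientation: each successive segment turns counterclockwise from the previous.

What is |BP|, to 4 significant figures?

41.36

L is at the origin; LB runs at 77.1° with length 23.5, so B = (5.246, 22.91). ∠LBN = 126.4° gives BN at 130.7° from the x-axis; with |BN| = 29.5, N = (-13.99, 45.27). ∠BND = 105.8° gives ND at -155.1° from the x-axis; with |ND| = 12.7, D = (-25.51, 39.92). ∠NDP = 135.9° gives DP at -111.0° from the x-axis; with |DP| = 27.2, P = (-35.26, 14.53). Then |BP| = |P − B| = 41.36.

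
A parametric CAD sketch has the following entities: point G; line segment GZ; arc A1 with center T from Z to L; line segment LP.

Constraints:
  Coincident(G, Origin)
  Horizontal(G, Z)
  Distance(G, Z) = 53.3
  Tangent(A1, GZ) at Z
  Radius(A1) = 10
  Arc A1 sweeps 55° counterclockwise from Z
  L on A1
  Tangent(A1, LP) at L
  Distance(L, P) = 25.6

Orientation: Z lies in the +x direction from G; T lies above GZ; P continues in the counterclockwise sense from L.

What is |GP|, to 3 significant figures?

80.2

G is at the origin; GZ is horizontal with |GZ| = 53.3 and Z on the +x side, so Z = (53.3, 0.00). A1 meets GZ tangentially, so TZ is at right angles to GZ, so T = Z + (0, 10) = (53.3, 10.0). On A1, Z sits at bearing -90° from T; a 55° counterclockwise sweep puts L at bearing -35°, so L = T + 10.0·(cos -35°, sin -35°) = (61.5, 4.26). Tangency of A1 to LP means the radius TL is perpendicular to LP, so LP runs along (−sin -35°, cos -35°); with |LP| = 25.6, P = (76.2, 25.2). Then |GP| = |P − G| = 80.2.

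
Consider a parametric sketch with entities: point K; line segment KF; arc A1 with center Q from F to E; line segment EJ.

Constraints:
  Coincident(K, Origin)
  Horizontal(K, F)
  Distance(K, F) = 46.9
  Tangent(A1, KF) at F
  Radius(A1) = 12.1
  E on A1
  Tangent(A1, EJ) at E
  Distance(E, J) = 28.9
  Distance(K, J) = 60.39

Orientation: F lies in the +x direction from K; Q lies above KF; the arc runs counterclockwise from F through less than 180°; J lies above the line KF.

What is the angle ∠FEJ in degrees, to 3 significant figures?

119°

K is at the origin; KF is horizontal with |KF| = 46.9 and F on the +x side, so F = (46.9, 0.00). A1 meets KF tangentially, so QF is at right angles to KF, so Q = F + (0, 12.1) = (46.9, 12.1). Since QE ⟂ EJ (tangency), |QJ| = √(12.1² + 28.9²) = 31.3 regardless of where E sits on A1. So J lies on both circle(K, 60.39) and circle(Q, 31.3); the above-KF intersection is J = (42.3, 43.1). E is the foot of the tangent from J: E = (57.3, 18.4).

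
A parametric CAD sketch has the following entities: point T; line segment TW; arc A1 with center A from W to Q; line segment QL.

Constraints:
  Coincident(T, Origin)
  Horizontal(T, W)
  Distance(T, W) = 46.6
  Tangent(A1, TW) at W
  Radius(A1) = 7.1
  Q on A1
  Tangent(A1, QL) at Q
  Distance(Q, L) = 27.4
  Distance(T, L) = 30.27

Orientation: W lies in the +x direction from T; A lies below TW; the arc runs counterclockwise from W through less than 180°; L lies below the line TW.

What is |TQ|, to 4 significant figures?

41.74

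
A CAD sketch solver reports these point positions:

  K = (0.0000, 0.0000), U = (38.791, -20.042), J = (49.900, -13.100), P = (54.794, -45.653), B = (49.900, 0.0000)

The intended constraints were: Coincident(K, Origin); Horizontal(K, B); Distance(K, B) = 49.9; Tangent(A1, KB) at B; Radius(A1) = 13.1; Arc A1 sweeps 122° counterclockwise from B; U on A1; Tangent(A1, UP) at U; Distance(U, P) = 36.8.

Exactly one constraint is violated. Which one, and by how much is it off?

Distance(U, P) = 36.8 — off by 6.60.

K = (0.00, 0.00) ✓; K.y = 0.00, B.y = 0.00 ✓; |KB| = 49.90 ✓; ∠(JB, BK) = 90.00° ✓; |JB| = 13.10 ✓; bearing(J→U) − bearing(J→B) = 122.0° ✓; |JU| = 13.10 ✓; ∠(JU, UP) = 90.00° ✓; |UP| = 30.20 ✗.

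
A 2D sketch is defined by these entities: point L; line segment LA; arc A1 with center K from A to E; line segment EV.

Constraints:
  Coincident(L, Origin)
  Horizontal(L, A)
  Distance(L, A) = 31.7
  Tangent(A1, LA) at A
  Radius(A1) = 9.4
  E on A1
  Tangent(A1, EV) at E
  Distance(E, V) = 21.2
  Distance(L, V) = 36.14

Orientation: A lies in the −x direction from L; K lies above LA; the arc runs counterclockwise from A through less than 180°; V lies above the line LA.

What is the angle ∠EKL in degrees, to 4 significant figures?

11.68°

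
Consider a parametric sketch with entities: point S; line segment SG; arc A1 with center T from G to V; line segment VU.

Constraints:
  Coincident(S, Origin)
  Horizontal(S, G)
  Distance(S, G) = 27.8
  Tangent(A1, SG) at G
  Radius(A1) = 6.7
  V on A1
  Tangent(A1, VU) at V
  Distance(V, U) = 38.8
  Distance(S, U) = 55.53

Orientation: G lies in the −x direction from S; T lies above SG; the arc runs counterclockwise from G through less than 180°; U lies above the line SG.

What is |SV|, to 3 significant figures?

22.9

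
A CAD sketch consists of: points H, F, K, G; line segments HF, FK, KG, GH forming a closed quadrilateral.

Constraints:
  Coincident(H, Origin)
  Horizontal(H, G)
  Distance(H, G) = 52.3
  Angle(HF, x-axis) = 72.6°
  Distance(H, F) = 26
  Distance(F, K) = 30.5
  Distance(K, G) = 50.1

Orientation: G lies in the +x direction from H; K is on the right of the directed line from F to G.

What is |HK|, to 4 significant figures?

5.781

Checks: |FK| = 30.50 ✓; |KG| = 50.10 ✓.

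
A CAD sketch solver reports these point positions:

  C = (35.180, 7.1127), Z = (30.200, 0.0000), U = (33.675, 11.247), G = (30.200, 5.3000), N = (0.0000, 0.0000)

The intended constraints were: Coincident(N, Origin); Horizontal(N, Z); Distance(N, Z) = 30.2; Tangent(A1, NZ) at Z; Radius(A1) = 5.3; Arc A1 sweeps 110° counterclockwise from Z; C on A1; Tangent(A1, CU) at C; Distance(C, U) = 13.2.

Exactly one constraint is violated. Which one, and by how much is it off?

Distance(C, U) = 13.2 — off by 8.80.

N = (0.00, 0.00) ✓; N.y = 0.00, Z.y = 0.00 ✓; |NZ| = 30.20 ✓; ∠(GZ, ZN) = 90.00° ✓; |GZ| = 5.300 ✓; bearing(G→C) − bearing(G→Z) = 110.0° ✓; |GC| = 5.300 ✓; ∠(GC, CU) = 90.00° ✓; |CU| = 4.400 ✗.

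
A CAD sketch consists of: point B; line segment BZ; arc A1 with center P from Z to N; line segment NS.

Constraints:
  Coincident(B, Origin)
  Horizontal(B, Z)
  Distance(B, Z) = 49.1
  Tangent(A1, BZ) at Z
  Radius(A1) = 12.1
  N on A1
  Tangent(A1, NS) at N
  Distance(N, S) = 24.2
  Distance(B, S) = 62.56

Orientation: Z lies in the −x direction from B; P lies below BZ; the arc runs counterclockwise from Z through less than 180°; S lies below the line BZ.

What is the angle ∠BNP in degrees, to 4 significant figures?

10.80°

Checks: |PN| = 12.10 ✓; ∠(PN, NS) = 90.00° ✓; |NS| = 24.20 ✓; |BS| = 62.56 ✓.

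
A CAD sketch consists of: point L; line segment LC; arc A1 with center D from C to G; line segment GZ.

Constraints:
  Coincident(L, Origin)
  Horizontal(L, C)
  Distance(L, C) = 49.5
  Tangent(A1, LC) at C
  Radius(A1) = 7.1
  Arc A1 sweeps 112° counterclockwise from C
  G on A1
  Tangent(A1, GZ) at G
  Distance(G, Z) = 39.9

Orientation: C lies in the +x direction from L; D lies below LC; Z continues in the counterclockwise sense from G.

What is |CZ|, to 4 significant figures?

47.50

On A1, C sits at bearing 90° from D; a 112° counterclockwise sweep puts G at bearing 202°, so G = D + 7.1·(cos 202°, sin 202°) = (42.92, -9.760). A1 meets GZ tangentially, so DG is at right angles to GZ, so GZ runs along (−sin 202°, cos 202°); with |GZ| = 39.9, Z = (57.86, -46.75). Then |CZ| = |Z − C| = 47.50.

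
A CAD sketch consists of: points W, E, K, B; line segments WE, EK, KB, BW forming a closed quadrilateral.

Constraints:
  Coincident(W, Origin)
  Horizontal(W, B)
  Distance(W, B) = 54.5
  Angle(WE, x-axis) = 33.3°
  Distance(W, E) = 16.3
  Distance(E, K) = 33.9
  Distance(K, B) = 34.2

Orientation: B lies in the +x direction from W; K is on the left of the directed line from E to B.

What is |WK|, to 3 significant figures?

50.1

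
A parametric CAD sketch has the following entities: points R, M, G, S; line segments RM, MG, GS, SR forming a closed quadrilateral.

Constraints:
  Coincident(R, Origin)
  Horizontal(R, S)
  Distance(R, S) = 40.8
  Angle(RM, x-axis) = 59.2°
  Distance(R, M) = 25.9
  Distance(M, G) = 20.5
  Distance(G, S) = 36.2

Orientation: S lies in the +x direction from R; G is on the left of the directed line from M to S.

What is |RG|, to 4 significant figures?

45.51

Checks: |MG| = 20.50 ✓; |GS| = 36.20 ✓.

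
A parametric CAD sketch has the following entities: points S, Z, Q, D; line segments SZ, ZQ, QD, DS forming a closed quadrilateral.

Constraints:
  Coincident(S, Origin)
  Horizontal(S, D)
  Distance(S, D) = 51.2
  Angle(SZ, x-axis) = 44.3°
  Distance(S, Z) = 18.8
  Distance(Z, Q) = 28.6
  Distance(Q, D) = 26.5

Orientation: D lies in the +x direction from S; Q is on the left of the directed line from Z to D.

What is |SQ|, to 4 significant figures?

46.57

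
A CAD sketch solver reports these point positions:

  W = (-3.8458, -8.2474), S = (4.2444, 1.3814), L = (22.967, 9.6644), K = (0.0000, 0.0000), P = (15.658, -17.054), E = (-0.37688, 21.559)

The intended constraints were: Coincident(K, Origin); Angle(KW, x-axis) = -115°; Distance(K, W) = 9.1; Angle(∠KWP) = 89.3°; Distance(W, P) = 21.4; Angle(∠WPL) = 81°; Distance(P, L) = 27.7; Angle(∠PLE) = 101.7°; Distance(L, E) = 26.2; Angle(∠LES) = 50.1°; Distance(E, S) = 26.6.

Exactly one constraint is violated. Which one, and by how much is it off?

Distance(E, S) = 26.6 — off by 5.90.

K = (0.00, 0.00) ✓; KW at -115.0° ✓; |KW| = 9.100 ✓; ∠KWP = 89.30° ✓; |WP| = 21.40 ✓; ∠WPL = 81.00° ✓; |PL| = 27.70 ✓; ∠PLE = 101.7° ✓; |LE| = 26.20 ✓; ∠LES = 50.10° ✓; |ES| = 20.70 ✗.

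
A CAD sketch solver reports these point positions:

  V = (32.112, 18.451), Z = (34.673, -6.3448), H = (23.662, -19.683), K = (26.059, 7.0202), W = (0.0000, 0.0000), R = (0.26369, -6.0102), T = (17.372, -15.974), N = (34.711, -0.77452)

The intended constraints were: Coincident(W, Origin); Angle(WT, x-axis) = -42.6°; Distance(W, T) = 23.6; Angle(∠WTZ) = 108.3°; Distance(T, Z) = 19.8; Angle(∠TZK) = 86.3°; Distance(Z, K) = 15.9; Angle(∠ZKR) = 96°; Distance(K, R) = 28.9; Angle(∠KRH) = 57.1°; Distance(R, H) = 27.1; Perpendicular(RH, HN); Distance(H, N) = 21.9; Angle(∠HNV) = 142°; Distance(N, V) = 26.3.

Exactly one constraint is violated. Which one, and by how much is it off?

Distance(N, V) = 26.3 — off by 6.90.

W = (0.00, 0.00) ✓; WT at -42.60° ✓; |WT| = 23.60 ✓; ∠WTZ = 108.3° ✓; |TZ| = 19.80 ✓; ∠TZK = 86.30° ✓; |ZK| = 15.90 ✓; ∠ZKR = 96.00° ✓; |KR| = 28.90 ✓; ∠KRH = 57.10° ✓; |RH| = 27.10 ✓; ∠(RH, HN) = 90.00° ✓; |HN| = 21.90 ✓; ∠HNV = 142.0° ✓; |NV| = 19.40 ✗.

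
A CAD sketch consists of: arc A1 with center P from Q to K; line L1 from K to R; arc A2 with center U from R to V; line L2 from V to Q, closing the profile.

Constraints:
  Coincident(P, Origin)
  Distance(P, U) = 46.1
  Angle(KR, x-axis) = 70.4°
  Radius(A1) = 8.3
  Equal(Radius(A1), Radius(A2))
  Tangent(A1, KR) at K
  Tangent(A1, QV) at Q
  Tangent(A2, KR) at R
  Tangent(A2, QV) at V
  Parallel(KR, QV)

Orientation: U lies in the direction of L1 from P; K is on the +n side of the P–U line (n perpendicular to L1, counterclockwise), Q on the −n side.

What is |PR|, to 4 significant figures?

46.84

The slot axis is L1's direction at 70.4°, so u = (cos 70.4°, sin 70.4°) = (0.3355, 0.9421) and n = (−sin 70.4°, cos 70.4°) = (-0.9421, 0.3355). P is at the origin and U lies 46.1 along u from P, so U = 46.1·u = (15.46, 43.43). Tangency of A1 to both parallel lines with radius 8.3 puts K and Q at P ± 8.3·n: K = (-7.819, 2.784), Q = (7.819, -2.784). Equal radii place R and V the same way about U: R = U + 8.3·n = (7.645, 46.21), V = U − 8.3·n = (23.28, 40.64). Then |PR| = |R − P| = 46.84.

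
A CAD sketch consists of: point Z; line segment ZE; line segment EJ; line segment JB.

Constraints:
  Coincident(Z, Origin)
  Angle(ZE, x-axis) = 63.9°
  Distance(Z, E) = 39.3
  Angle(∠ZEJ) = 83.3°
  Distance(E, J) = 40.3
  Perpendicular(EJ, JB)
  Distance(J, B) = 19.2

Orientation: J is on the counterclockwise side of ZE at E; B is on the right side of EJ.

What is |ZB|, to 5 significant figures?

68.312

Z is at the origin; ZE runs at 63.9° with length 39.3, so E = 39.3·(cos 63.9°, sin 63.9°) = (17.290, 35.292). ∠ZEJ = 83.3°, so EJ runs at 63.9° + (180° − 83.3°) = 160.60° from the x-axis; with |EJ| = 40.3, J = E + 40.3·(cos 160.60°, sin 160.60°) = (-20.722, 48.679). EJ ⟂ JB; with |JB| = 19.2 on the right of EJ, B = J + 19.2·(0.33216, 0.94322) = (-14.345, 66.788). Then |ZB| = |B − Z| = 68.312.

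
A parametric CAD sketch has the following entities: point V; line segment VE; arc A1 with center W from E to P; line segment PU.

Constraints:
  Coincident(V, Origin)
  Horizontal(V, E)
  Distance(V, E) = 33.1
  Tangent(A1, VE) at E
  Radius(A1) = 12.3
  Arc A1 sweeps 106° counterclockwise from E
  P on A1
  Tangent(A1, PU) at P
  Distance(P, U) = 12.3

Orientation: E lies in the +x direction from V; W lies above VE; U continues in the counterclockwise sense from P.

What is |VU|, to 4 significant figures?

49.82

V is at the origin; V and E share the same y with |VE| = 33.1 and E on the +x side, so E = (33.10, 0.000). The tangent condition forces WE to be normal to VE, so W = E + (0, 12.3) = (33.10, 12.30). On A1, E sits at bearing -90° from W; a 106° counterclockwise sweep puts P at bearing 16°, so P = W + 12.3·(cos 16°, sin 16°) = (44.92, 15.69). Tangency of A1 to PU means the radius WP is perpendicular to PU, so PU runs along (−sin 16°, cos 16°); with |PU| = 12.3, U = (41.53, 27.51). Then |VU| = |U − V| = 49.82.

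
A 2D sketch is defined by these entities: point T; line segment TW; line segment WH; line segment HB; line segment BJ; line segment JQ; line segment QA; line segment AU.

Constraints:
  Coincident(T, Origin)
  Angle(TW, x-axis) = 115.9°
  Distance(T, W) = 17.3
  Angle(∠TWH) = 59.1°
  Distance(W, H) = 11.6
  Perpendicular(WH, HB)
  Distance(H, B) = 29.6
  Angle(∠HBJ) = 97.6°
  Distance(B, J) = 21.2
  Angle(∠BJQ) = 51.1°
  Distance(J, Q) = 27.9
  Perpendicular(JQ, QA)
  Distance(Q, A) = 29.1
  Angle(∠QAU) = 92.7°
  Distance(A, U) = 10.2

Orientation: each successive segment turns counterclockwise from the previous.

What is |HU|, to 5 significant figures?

35.306

T is at the origin; TW runs at 115.9° with length 17.3, so W = (-7.5567, 15.562). ∠TWH = 59.1° gives WH at -123.20° from the x-axis; with |WH| = 11.6, H = (-13.908, 5.8559). WH ⟂ HB, so HB runs at -33.200°; with |HB| = 29.6, B = (10.860, -10.352). ∠HBJ = 97.6° gives BJ at 49.200° from the x-axis; with |BJ| = 21.2, J = (24.712, 5.6963). ∠BJQ = 51.1° gives JQ at 178.10° from the x-axis; with |JQ| = 27.9, Q = (-3.1723, 6.6213). JQ is perpendicular to QA, so QA runs at -91.900°; with |QA| = 29.1, A = (-4.1371, -22.463). ∠QAU = 92.7° gives AU at -4.6000° from the x-axis; with |AU| = 10.2, U = (6.0300, -23.281). Then |HU| = |U − H| = 35.306.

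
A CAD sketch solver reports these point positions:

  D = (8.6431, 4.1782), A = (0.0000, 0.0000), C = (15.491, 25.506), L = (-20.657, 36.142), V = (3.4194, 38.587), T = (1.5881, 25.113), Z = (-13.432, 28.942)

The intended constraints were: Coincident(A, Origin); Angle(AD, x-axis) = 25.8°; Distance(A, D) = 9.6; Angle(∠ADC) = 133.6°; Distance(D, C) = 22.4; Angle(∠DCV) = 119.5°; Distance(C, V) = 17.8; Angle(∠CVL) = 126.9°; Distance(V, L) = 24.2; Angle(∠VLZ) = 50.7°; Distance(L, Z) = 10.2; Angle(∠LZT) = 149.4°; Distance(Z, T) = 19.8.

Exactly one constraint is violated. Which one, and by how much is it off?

Distance(Z, T) = 19.8 — off by 4.30.

A = (0.00, 0.00) ✓; AD at 25.80° ✓; |AD| = 9.600 ✓; ∠ADC = 133.6° ✓; |DC| = 22.40 ✓; ∠DCV = 119.5° ✓; |CV| = 17.80 ✓; ∠CVL = 126.9° ✓; |VL| = 24.20 ✓; ∠VLZ = 50.70° ✓; |LZ| = 10.20 ✓; ∠LZT = 149.4° ✓; |ZT| = 15.50 ✗.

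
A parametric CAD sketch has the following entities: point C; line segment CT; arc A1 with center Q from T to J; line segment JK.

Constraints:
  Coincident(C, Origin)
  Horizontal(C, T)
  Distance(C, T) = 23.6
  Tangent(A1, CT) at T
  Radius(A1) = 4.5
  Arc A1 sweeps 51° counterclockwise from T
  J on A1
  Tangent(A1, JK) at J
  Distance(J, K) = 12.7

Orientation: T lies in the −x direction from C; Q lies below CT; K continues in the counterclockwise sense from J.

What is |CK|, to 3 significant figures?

36.9

On A1, T sits at bearing 90° from Q; a 51° counterclockwise sweep puts J at bearing 141°, so J = Q + 4.5·(cos 141°, sin 141°) = (-27.1, -1.67). The tangent condition forces QJ to be normal to JK, so JK runs along (−sin 141°, cos 141°); with |JK| = 12.7, K = (-35.1, -11.5). Then |CK| = |K − C| = 36.9.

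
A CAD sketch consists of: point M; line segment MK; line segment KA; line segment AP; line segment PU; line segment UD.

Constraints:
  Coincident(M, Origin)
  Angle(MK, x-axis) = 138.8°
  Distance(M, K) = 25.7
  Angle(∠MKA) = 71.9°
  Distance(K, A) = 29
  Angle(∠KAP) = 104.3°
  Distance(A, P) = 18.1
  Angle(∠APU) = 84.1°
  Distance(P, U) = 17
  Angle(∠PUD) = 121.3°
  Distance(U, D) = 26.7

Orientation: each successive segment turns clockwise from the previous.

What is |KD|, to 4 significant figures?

0.6576

∠APU = 84.1° gives PU at -140.9° from the x-axis; with |PU| = 17.0, U = (5.204, 8.214). ∠PUD = 121.3° gives UD at 160.4° from the x-axis; with |UD| = 26.7, D = (-19.95, 17.17). Then |KD| = |D − K| = 0.6576.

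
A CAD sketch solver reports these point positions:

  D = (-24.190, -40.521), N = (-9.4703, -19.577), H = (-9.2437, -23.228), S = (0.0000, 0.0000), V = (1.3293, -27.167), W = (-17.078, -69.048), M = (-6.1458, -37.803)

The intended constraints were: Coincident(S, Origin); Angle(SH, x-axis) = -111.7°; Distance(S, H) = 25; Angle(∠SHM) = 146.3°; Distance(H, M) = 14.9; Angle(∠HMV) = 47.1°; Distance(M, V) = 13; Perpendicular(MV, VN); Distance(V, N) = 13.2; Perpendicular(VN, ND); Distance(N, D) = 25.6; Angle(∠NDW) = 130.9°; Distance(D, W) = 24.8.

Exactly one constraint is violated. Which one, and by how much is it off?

Distance(D, W) = 24.8 — off by 4.60.

S = (0.00, 0.00) ✓; SH at -111.7° ✓; |SH| = 25.00 ✓; ∠SHM = 146.3° ✓; |HM| = 14.90 ✓; ∠HMV = 47.10° ✓; |MV| = 13.00 ✓; ∠(MV, VN) = 90.00° ✓; |VN| = 13.20 ✓; ∠(VN, ND) = 90.00° ✓; |ND| = 25.60 ✓; ∠NDW = 130.9° ✓; |DW| = 29.40 ✗.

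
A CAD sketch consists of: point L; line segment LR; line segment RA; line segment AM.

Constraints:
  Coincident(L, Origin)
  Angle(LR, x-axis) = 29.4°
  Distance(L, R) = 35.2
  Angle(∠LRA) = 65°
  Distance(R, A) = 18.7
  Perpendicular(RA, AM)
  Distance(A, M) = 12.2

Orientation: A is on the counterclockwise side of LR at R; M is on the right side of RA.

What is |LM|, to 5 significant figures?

44.267

∠LRA = 65.0°, so RA runs at 29.4° + (180° − 65.0°) = 144.40° from the x-axis; with |RA| = 18.7, A = R + 18.7·(cos 144.40°, sin 144.40°) = (15.462, 28.166). RA is perpendicular to AM; with |AM| = 12.2 on the right of RA, M = A + 12.2·(0.58212, 0.81310) = (22.564, 38.085). Then |LM| = |M − L| = 44.267.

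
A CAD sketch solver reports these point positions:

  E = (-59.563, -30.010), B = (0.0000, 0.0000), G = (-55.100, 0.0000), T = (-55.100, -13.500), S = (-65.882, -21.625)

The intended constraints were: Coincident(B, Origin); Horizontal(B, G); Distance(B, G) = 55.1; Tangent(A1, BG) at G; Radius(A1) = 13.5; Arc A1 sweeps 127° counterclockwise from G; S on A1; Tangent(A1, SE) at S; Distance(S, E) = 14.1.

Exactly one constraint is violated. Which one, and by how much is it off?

Distance(S, E) = 14.1 — off by 3.60.

B = (0.00, 0.00) ✓; B.y = 0.00, G.y = 0.00 ✓; |BG| = 55.10 ✓; ∠(TG, GB) = 90.00° ✓; |TG| = 13.50 ✓; bearing(T→S) − bearing(T→G) = 127.0° ✓; |TS| = 13.50 ✓; ∠(TS, SE) = 90.00° ✓; |SE| = 10.50 ✗.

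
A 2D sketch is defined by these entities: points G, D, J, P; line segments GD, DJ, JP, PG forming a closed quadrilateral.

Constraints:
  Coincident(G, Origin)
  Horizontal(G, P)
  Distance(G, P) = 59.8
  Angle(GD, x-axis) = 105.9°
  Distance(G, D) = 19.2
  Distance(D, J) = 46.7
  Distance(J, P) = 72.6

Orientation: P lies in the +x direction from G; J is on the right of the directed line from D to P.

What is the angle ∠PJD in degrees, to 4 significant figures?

64.89°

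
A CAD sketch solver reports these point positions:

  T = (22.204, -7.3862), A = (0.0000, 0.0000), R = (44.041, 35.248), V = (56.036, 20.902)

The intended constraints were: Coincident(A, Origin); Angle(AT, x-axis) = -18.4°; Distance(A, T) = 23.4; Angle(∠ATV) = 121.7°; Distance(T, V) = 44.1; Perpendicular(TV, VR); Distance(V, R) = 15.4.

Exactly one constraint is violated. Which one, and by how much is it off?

Distance(V, R) = 15.4 — off by 3.30.

A = (0.00, 0.00) ✓; AT at -18.40° ✓; |AT| = 23.40 ✓; ∠ATV = 121.7° ✓; |TV| = 44.10 ✓; ∠(TV, VR) = 90.00° ✓; |VR| = 18.70 ✗.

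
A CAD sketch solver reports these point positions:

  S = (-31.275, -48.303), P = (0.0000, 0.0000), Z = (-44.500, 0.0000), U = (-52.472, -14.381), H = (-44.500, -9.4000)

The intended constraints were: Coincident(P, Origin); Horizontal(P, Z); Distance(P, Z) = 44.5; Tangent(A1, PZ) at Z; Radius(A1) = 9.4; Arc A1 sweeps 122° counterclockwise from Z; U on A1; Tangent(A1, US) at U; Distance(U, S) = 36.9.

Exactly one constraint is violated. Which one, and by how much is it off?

Distance(U, S) = 36.9 — off by 3.10.

P = (0.00, 0.00) ✓; P.y = 0.00, Z.y = 0.00 ✓; |PZ| = 44.50 ✓; ∠(HZ, ZP) = 90.00° ✓; |HZ| = 9.400 ✓; bearing(H→U) − bearing(H→Z) = 122.0° ✓; |HU| = 9.400 ✓; ∠(HU, US) = 90.00° ✓; |US| = 40.00 ✗.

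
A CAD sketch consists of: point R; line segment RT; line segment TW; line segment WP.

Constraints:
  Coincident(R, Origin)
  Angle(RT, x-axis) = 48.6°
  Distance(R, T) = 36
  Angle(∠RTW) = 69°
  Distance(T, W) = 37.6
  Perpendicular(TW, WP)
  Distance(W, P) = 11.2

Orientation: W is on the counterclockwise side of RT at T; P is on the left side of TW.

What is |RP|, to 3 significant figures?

33.3

R is at the origin; RT runs at 48.6° with length 36.0, so T = 36.0·(cos 48.6°, sin 48.6°) = (23.8, 27.0). ∠RTW = 69.0°, so TW runs at 48.6° + (180° − 69.0°) = 160° from the x-axis; with |TW| = 37.6, W = T + 37.6·(cos 160°, sin 160°) = (-11.4, 40.1). TW ⟂ WP; with |WP| = 11.2 on the left of TW, P = W + 11.2·(-0.349, -0.937) = (-15.3, 29.6). Then |RP| = |P − R| = 33.3.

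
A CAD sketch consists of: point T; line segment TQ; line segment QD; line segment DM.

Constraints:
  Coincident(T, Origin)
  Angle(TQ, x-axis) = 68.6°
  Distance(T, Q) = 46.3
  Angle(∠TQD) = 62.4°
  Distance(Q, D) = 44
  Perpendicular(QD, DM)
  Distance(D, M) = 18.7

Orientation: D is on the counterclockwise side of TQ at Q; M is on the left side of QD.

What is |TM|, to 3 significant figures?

31.7

T is at the origin; TQ runs at 68.6° with length 46.3, so Q = 46.3·(cos 68.6°, sin 68.6°) = (16.9, 43.1). ∠TQD = 62.4°, so QD runs at 68.6° + (180° − 62.4°) = 186° from the x-axis; with |QD| = 44.0, D = Q + 44.0·(cos 186°, sin 186°) = (-26.8, 38.4). QD ⟂ DM; with |DM| = 18.7 on the left of QD, M = D + 18.7·(0.108, -0.994) = (-24.8, 19.8). Then |TM| = |M − T| = 31.7.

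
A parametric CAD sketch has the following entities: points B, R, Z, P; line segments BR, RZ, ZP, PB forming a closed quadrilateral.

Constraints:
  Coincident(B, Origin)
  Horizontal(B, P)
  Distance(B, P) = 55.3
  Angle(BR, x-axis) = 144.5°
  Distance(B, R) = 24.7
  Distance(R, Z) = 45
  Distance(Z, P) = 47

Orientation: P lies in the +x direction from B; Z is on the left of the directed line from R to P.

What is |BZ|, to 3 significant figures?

38.6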